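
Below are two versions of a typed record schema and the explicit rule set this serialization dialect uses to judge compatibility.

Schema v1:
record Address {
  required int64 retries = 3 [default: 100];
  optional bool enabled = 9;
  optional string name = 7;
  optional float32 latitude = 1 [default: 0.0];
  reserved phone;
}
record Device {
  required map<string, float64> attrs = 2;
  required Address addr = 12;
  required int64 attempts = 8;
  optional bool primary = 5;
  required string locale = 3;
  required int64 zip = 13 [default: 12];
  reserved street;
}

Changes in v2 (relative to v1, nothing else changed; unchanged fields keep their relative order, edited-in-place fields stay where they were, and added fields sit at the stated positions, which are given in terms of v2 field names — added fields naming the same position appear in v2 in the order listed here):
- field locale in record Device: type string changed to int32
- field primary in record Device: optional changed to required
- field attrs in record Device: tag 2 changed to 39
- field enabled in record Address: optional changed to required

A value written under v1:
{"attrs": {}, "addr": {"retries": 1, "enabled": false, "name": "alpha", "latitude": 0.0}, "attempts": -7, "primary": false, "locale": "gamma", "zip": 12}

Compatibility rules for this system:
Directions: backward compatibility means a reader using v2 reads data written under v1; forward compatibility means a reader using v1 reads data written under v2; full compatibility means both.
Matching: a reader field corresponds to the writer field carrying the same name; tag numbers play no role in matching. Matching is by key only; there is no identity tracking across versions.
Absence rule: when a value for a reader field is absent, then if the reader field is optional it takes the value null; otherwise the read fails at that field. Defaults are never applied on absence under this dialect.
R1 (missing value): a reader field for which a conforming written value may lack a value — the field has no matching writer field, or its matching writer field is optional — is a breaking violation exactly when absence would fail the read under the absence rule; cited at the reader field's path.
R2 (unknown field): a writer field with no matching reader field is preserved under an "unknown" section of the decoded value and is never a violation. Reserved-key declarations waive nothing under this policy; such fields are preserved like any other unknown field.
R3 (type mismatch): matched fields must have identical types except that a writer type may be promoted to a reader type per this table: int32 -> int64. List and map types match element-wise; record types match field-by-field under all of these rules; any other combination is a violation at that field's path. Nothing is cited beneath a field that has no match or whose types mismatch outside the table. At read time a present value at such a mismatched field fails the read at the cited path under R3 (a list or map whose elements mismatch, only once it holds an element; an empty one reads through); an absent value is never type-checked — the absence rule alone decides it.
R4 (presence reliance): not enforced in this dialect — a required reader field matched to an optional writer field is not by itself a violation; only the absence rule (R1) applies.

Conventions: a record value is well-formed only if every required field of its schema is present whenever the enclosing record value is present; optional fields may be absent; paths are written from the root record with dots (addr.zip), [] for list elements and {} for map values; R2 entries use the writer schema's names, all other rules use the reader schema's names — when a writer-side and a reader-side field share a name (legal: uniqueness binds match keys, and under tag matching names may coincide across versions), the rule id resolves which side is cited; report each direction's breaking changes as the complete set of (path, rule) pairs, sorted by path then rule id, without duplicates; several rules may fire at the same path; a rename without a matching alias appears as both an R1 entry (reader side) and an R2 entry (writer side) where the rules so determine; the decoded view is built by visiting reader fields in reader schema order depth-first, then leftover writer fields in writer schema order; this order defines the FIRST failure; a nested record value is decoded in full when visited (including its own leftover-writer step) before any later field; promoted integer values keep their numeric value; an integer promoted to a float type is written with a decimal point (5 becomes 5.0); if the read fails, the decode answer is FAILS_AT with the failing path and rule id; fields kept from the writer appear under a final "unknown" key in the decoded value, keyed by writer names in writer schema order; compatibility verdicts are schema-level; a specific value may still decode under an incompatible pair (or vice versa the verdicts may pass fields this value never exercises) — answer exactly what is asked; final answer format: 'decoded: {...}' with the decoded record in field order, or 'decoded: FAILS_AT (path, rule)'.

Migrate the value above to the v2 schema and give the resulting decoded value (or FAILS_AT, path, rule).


in Device below, arrows point writer -> reader
decoding the Device value with the v2 reader:
  attrs := {}
  addr.retries := 1
  addr.enabled := false
  addr.name := "alpha"
  addr.latitude := 0.0
  attempts := -7
  primary := false
  read fails at locale under R3
  => FAILS_AT (locale, R3)
ruling out the remaining Device differences:
  field primary in record Device: optional changed to required -> matters for Device compatibility verdicts, not for this value's decode
  field attrs in record Device: tag 2 changed to 39 -> fires no rule on Device under this dialect and leaves the result unchanged
  field enabled in record Address: optional changed to required -> matters for Device compatibility verdicts, not for this value's decode

decoded: FAILS_AT (locale, R3)


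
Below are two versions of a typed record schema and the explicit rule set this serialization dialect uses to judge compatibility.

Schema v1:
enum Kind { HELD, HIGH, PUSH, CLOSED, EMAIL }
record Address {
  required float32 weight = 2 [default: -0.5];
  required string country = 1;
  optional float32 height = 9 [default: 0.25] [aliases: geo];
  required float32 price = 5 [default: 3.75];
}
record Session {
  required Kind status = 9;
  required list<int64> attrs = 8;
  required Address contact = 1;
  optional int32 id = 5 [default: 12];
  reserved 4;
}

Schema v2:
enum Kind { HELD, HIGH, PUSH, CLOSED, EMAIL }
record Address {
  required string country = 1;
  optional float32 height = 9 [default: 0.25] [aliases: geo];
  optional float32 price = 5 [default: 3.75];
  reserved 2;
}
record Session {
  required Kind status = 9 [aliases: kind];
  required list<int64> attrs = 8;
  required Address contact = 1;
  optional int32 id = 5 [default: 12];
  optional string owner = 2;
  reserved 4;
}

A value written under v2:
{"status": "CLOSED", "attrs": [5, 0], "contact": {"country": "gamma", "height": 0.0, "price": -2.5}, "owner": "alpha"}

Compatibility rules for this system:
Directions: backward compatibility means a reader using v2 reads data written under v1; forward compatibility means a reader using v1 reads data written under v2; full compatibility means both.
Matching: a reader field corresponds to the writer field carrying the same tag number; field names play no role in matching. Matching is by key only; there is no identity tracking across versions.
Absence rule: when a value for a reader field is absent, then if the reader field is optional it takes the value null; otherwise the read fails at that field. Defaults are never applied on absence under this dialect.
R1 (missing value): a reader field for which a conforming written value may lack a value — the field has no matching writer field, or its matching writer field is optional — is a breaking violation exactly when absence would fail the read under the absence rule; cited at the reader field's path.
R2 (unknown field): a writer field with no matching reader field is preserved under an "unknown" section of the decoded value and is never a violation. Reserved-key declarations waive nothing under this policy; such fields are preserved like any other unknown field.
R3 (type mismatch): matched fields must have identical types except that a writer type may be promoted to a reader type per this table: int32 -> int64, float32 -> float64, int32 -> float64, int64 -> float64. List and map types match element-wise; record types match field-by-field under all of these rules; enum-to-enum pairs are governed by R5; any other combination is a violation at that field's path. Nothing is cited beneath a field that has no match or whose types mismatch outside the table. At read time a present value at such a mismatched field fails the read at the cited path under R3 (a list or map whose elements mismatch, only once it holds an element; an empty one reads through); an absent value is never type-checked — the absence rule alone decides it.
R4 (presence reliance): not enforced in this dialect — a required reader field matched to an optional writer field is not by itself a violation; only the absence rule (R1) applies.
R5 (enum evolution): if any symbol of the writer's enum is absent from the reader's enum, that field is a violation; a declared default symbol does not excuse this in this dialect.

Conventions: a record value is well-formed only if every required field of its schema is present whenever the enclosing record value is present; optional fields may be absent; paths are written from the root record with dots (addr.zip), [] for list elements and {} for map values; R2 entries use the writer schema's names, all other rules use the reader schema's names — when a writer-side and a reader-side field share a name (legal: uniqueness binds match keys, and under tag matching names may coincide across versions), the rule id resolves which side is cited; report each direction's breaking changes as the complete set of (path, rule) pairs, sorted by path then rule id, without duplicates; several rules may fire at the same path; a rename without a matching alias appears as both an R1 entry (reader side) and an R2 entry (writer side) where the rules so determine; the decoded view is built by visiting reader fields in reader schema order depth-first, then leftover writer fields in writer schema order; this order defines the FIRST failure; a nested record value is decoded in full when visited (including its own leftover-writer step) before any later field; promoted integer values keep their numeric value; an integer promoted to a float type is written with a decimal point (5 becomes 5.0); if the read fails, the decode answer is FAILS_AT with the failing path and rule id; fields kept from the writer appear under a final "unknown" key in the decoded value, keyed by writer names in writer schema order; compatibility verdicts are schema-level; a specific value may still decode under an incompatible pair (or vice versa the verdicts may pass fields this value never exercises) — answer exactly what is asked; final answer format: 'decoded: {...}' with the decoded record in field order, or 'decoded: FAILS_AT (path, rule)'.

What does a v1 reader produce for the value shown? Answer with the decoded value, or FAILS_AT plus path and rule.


decoded: FAILS_AT (contact.weight, R1)

arrows below run writer -> reader for Session
decode (reader v1):
  status := "CLOSED"
  attrs := [5, 0]
  read fails at contact.weight under R1 (no fill)
  => FAILS_AT (contact.weight, R1)
checking off the Session differences that do not matter here:
  added field owner to record Session: optional string, tag 2 (in v2 it sits last) -> inert under this dialect — no rule fires on Session and the result does not move
  field price in record Address: required changed to optional -> affects the rule determinations only; this particular Session value decodes identically


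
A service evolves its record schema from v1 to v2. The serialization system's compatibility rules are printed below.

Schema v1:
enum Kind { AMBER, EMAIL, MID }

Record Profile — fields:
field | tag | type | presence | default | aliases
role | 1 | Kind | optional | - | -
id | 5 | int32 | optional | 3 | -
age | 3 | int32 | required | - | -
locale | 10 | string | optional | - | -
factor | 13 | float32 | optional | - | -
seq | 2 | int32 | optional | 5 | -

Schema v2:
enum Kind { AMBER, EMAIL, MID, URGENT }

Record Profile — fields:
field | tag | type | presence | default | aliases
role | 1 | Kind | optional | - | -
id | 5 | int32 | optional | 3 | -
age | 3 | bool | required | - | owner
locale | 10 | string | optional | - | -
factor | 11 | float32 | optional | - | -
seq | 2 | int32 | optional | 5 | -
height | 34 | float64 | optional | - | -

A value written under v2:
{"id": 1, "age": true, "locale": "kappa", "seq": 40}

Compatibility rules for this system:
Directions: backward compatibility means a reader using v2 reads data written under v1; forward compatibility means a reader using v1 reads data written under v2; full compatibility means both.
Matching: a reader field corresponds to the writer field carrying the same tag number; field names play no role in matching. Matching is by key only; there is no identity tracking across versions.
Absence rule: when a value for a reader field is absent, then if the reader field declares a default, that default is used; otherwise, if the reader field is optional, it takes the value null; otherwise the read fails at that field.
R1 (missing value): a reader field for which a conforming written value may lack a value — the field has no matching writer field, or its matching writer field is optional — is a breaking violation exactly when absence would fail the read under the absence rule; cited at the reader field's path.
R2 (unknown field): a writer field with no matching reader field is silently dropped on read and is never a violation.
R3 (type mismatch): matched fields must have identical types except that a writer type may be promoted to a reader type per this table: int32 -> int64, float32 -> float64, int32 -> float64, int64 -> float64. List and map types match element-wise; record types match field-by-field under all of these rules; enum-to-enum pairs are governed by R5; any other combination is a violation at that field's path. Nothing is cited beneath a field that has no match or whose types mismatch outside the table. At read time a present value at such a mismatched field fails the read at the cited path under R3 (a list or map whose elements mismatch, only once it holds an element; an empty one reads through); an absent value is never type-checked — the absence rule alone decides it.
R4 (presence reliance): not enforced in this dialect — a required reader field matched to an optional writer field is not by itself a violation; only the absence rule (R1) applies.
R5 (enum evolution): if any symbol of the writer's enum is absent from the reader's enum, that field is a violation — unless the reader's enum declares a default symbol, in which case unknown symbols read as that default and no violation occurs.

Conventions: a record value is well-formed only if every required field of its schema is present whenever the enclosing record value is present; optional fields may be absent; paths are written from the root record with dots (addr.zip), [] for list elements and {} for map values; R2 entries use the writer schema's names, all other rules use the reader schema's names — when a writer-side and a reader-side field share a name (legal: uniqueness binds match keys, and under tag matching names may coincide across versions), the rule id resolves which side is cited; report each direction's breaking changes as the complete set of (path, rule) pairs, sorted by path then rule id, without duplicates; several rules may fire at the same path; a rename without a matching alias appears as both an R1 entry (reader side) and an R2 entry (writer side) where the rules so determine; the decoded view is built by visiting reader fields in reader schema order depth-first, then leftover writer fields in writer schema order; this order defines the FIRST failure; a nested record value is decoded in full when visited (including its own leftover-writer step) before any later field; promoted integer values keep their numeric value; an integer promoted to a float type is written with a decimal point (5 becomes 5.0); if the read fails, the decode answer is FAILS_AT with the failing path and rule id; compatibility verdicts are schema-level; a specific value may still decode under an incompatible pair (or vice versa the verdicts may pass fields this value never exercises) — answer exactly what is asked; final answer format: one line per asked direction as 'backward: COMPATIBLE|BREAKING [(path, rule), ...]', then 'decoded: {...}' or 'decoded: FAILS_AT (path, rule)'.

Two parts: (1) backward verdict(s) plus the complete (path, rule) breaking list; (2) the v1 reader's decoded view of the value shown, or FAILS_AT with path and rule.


backward: BREAKING [(age, R3)]; decoded: FAILS_AT (age, R3)

in Profile below, arrows point writer -> reader
backward analysis of Profile with v2 as reader and v1 as writer:
  role: paired with writer role (Kind -> Kind; writer optional)
  id: paired with writer id (int32 -> int32; writer optional)
  age: paired with writer age (int32 -> bool; writer required)
  locale: paired with writer locale (string -> string; writer optional)
  factor has no writer counterpart
  seq: paired with writer seq (int32 -> int32; writer optional)
  height has no writer counterpart
  leftover writer field: factor
  R3 fires at age
  => backward verdict for Profile: BREAKING, 1 violation(s)
decoding the Profile value with the v1 reader:
  role := null (absent, optional -> null)
  id := 1
  read fails at age under R3
  => FAILS_AT (age, R3)
checking off the Profile differences that do not matter here:
  added field height to record Profile: optional float64, tag 34 (in v2 it sits last) -> fires no rule on Profile, leaving the asked answer as it is
  enum Kind (field role in record Profile): symbol URGENT added -> its effect on Profile is confined to the forward direction, not asked
  field factor in record Profile: tag 13 changed to 11 -> fires no rule on Profile, leaving the asked answer as it is


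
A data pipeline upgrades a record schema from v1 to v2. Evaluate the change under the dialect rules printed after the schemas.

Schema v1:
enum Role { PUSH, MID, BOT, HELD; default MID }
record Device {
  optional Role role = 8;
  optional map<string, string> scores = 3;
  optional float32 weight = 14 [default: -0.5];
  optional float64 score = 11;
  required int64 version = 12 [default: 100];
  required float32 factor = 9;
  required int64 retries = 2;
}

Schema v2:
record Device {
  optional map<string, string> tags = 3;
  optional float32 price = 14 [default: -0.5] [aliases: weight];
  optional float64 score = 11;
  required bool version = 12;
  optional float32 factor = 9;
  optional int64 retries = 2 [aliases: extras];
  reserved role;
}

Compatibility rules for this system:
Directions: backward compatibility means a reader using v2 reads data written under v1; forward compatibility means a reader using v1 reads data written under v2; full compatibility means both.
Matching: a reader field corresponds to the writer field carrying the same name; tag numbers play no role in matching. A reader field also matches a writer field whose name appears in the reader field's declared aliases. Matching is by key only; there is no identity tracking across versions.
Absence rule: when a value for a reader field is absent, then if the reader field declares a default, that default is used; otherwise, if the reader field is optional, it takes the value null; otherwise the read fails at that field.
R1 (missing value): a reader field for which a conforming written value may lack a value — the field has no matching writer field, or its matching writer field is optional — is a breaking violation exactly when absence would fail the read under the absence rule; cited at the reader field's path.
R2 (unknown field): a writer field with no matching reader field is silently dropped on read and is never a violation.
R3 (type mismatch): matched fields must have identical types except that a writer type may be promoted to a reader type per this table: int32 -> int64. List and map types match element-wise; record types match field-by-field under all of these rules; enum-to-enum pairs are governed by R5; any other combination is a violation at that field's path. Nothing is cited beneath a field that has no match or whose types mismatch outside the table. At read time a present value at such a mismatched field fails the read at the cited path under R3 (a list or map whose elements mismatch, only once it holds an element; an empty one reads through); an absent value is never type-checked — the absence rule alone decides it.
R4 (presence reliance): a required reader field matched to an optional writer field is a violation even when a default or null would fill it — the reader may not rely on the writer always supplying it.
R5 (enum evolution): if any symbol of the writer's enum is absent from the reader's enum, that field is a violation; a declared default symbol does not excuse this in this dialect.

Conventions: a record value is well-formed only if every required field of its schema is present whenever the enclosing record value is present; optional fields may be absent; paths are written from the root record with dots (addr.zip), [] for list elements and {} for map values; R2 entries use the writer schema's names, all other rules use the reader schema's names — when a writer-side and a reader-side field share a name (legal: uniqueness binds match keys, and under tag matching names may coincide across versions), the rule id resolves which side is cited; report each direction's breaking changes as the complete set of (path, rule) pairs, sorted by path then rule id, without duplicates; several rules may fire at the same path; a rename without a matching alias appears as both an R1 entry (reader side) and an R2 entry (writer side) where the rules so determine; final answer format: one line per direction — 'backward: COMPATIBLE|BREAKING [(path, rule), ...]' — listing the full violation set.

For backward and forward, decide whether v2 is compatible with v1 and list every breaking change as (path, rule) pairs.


the writer's type comes first in each Device pair
backward on Device — v2 reading data written by v1:
  no writer field matches reader tags
  price: float32 -> float32, writer optional; from weight
  score: float64 -> float64, writer optional; from score
  version: int64 -> bool, writer required; from version
  factor: float32 -> float32, writer required; from factor
  retries: int64 -> int64, writer required; from retries
  writer field role has no reader counterpart
  writer field scores has no reader counterpart
  breaking: (version, R3)
  => backward verdict for Device: BREAKING, 1 violation(s)
forward on Device — v1 reading data written by v2:
  no writer field matches reader role
  no writer field matches reader scores
  no writer field matches reader weight
  score: float64 -> float64, writer optional; from score
  version: bool -> int64, writer required; from version
  factor: float32 -> float32, writer optional; from factor
  retries: int64 -> int64, writer optional; from retries
  writer field tags has no reader counterpart
  writer field price has no reader counterpart
  breaking: (factor, R1)
  breaking: (factor, R4)
  breaking: (retries, R1)
  breaking: (retries, R4)
  breaking: (version, R3)
  => forward verdict for Device: BREAKING, 5 violation(s)

backward: BREAKING [(version, R3)]; forward: BREAKING [(factor, R1), (factor, R4), (retries, R1), (retries, R4), (version, R3)]


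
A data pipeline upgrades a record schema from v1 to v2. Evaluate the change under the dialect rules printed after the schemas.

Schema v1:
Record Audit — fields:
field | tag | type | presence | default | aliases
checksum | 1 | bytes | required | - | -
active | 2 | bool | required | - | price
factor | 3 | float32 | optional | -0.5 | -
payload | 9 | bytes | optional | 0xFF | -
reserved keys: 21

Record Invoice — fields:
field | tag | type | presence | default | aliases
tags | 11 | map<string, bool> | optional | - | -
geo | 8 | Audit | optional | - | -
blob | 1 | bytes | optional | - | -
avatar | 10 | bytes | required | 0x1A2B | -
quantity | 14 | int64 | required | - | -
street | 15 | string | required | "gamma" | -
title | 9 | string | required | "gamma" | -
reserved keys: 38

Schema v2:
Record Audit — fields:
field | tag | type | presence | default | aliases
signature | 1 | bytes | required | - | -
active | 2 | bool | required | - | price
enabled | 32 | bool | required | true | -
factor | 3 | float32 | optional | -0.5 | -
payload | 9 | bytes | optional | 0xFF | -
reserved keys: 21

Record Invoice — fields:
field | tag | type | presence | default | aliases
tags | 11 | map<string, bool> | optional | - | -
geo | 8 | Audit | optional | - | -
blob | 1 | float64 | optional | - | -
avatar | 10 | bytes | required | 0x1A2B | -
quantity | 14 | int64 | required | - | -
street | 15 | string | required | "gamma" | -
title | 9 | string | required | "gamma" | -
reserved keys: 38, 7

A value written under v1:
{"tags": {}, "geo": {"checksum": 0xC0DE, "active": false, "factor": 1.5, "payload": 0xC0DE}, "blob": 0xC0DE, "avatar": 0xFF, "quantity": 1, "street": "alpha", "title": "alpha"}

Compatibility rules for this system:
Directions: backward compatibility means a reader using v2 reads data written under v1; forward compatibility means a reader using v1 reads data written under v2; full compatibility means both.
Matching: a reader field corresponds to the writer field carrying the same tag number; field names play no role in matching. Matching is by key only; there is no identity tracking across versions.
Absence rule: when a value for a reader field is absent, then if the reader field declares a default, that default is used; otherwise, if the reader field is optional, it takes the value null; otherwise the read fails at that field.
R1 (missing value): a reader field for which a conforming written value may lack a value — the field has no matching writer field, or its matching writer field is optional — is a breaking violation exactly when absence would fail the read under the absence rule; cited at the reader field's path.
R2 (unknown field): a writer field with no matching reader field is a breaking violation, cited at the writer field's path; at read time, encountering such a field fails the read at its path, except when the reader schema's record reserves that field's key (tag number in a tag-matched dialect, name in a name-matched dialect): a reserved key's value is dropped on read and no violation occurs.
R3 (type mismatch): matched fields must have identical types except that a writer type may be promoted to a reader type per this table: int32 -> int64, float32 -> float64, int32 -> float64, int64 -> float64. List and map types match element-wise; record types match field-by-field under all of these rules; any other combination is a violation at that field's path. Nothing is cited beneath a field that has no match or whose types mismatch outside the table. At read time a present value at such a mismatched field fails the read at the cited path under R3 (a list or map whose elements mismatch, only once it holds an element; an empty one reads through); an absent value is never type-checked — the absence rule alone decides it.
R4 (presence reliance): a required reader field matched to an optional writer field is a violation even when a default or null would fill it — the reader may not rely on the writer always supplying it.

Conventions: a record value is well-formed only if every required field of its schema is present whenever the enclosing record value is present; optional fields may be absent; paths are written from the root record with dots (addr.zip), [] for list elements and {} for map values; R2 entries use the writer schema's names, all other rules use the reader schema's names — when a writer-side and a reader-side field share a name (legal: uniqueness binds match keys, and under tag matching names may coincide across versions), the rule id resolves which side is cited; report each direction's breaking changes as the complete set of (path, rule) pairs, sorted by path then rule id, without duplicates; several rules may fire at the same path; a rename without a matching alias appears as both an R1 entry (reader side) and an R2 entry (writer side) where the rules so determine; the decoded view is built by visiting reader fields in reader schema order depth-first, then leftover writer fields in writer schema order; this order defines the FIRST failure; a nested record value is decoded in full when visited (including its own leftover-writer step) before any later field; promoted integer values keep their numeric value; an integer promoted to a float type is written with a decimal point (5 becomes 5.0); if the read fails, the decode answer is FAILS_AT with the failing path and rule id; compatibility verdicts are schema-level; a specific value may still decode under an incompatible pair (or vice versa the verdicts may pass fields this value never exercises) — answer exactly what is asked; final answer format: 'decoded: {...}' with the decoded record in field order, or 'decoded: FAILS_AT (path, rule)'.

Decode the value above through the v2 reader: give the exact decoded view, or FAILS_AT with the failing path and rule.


decoded: FAILS_AT (blob, R3)

the writer's type comes first in each Invoice pair
migrating the Invoice value to v2:
  tags := {}
  geo.signature := 0xC0DE (from writer checksum)
  geo.active := false
  geo.enabled := true (missing; default applied)
  geo.factor := 1.5
  geo.payload := 0xC0DE
  read fails at blob under R3
  => FAILS_AT (blob, R3)
checking off the Invoice differences that do not matter here:
  added field enabled to record Audit: required bool, tag 32, default true (in v2 it sits immediately before factor) -> schema-level compatibility only; this Invoice value's decode is unchanged
  renamed field checksum to signature in record Audit -> triggers nothing under the printed rules; the Invoice answer is the same either way


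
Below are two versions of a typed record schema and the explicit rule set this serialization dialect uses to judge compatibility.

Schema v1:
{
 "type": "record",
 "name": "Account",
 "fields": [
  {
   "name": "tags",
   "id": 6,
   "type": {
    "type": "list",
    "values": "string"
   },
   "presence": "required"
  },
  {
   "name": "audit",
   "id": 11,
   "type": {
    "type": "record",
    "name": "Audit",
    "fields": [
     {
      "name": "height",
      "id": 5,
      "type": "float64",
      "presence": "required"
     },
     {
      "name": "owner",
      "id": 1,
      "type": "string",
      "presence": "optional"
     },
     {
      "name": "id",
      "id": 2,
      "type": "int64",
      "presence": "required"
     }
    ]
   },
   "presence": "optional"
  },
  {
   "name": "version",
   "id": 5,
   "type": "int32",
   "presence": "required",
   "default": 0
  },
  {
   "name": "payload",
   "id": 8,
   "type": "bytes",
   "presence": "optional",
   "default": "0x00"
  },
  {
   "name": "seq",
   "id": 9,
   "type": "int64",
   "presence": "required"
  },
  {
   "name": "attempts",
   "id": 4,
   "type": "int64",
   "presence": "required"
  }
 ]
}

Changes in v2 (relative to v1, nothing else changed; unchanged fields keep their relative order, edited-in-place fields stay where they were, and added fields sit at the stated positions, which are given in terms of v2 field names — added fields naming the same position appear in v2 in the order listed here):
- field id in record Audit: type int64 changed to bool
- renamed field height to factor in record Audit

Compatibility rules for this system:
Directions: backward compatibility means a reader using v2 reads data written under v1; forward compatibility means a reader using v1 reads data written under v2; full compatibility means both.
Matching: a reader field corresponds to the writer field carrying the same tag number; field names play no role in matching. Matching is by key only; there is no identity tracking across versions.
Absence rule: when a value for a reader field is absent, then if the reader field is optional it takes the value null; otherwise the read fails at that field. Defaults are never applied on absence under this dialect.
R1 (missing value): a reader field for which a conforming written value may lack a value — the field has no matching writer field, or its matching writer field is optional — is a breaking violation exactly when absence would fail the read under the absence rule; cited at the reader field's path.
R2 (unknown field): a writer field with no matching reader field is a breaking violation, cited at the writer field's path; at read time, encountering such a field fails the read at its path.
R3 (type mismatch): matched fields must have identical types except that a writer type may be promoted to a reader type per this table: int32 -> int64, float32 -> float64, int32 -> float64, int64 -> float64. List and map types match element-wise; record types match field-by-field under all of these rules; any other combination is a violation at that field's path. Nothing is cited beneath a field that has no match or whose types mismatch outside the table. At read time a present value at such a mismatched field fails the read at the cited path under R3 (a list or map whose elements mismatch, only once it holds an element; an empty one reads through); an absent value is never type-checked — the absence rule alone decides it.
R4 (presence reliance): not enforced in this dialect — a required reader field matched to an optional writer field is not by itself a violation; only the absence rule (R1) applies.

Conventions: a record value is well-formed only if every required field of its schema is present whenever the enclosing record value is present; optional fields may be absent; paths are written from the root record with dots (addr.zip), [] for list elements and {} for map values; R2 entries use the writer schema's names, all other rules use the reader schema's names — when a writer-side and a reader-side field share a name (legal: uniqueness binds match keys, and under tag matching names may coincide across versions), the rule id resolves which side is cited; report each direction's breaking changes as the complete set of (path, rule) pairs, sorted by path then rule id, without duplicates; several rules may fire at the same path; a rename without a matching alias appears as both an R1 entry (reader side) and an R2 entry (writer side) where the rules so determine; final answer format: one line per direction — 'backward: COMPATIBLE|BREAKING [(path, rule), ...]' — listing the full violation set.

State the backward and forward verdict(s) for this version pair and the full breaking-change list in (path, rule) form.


backward: BREAKING [(audit.id, R3)]; forward: BREAKING [(audit.id, R3)]

arrows below run writer -> reader for Account
checking backward for Account: reader v2 against writer v1:
  tags: paired with writer tags (list<string> -> list<string>; writer required)
  audit: paired with writer audit (Audit -> Audit; writer optional)
  version: paired with writer version (int32 -> int32; writer required)
  payload: paired with writer payload (bytes -> bytes; writer optional)
  seq: paired with writer seq (int64 -> int64; writer required)
  attempts: paired with writer attempts (int64 -> int64; writer required)
  audit.factor: paired with writer audit.height (float64 -> float64; writer required)
  audit.owner: paired with writer audit.owner (string -> string; writer optional)
  audit.id: paired with writer audit.id (int64 -> bool; writer required)
  rule R3 violated at audit.id
  => 1 violation(s): backward is BREAKING for Account
checking forward for Account: reader v1 against writer v2:
  tags: paired with writer tags (list<string> -> list<string>; writer required)
  audit: paired with writer audit (Audit -> Audit; writer optional)
  version: paired with writer version (int32 -> int32; writer required)
  payload: paired with writer payload (bytes -> bytes; writer optional)
  seq: paired with writer seq (int64 -> int64; writer required)
  attempts: paired with writer attempts (int64 -> int64; writer required)
  audit.height: paired with writer audit.factor (float64 -> float64; writer required)
  audit.owner: paired with writer audit.owner (string -> string; writer optional)
  audit.id: paired with writer audit.id (bool -> int64; writer required)
  rule R3 violated at audit.id
  => 1 violation(s): forward is BREAKING for Account


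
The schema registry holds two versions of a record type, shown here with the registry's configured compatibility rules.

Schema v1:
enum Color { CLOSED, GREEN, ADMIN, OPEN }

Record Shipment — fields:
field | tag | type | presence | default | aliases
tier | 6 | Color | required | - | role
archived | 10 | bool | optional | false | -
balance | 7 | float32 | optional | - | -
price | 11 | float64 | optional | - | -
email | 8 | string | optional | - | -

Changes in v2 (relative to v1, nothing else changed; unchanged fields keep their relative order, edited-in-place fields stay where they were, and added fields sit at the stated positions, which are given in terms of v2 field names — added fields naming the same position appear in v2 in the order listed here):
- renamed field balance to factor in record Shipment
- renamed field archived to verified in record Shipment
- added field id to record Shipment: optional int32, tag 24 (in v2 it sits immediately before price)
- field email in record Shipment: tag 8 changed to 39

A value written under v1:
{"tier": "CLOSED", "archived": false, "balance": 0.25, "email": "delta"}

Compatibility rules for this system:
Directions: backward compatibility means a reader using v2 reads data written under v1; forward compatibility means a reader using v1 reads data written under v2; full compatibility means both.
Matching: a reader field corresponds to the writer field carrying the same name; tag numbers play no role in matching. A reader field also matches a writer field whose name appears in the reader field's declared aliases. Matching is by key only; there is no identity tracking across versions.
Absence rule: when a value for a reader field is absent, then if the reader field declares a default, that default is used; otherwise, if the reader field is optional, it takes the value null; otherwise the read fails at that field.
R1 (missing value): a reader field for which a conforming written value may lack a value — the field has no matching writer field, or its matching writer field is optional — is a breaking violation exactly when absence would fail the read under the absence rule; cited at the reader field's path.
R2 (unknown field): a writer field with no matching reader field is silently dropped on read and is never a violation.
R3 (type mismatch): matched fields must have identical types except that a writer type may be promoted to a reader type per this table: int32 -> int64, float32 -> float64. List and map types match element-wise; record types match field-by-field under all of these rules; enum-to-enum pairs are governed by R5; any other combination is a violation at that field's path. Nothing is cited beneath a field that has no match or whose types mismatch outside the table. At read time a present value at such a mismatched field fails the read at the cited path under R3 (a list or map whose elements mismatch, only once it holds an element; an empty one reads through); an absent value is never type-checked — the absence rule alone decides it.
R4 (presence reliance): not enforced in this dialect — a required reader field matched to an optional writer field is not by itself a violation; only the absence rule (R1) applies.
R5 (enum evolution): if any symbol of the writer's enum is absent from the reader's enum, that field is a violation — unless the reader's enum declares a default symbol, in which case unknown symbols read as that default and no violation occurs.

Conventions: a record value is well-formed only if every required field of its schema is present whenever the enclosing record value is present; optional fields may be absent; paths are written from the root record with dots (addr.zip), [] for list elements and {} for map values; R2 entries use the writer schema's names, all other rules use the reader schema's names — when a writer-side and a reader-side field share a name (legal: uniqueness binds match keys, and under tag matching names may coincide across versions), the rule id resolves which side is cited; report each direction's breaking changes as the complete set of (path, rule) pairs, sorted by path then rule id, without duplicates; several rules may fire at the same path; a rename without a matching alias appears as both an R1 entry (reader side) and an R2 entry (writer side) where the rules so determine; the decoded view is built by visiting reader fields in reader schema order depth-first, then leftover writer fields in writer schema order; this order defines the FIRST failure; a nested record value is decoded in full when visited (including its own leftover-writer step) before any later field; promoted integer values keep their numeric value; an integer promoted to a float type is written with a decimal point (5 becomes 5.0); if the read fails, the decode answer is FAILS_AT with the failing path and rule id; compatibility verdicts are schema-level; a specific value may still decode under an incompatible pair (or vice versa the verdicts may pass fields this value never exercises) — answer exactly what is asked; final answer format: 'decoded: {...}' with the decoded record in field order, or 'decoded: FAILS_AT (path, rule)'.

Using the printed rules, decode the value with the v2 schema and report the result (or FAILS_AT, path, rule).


decoded: {"tier": "CLOSED", "verified": false, "factor": null, "id": null, "price": null, "email": "delta"}

each type pair in Shipment: writer, then reader
decode walk for Shipment under reader schema v2:
  tier := "CLOSED"
  verified := false (no value, default fills)
  factor := null (not supplied -> null)
  id := null (not supplied -> null)
  price := null (not supplied -> null)
  email := "delta"
  writer archived: unmatched, discarded
  writer balance: unmatched, discarded
  => decoded: {"tier": "CLOSED", "verified": false, "factor": null, "id": null, "price": null, "email": "delta"}
the rest of the Shipment diff is inert for this question:
  field email in record Shipment: tag 8 changed to 39 -> no rule fires on it and the decoded Shipment view is identical with or without it
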